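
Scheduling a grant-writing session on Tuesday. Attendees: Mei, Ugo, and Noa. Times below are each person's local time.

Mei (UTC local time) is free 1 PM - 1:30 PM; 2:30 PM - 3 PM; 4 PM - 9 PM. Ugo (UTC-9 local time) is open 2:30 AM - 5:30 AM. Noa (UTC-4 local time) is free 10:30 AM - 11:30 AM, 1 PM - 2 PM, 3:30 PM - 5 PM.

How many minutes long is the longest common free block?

Mei in UTC: 13:00-13:30, 14:30-15:00, 16:00-21:00.
Ugo in UTC: 11:30-14:30 (add 9h to convert from UTC-9).
Noa in UTC: 14:30-15:30, 17:00-18:00, 19:30-21:00 (add 4h to convert from UTC-4).
Mei ∩ Ugo: 13:00-13:30.
Mei ∩ Ugo ∩ Noa: ∅.
There is no time when everyone is free.
No common window exists, so the longest block is 0 minutes.

0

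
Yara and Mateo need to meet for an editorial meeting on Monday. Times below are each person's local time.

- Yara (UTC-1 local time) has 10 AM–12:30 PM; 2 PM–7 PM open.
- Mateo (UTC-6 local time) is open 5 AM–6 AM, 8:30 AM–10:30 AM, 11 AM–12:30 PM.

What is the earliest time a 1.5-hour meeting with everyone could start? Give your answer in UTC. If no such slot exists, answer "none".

Yara in UTC: 11:00-13:30, 15:00-20:00 (add 1h to convert from UTC-1).
Mateo in UTC: 11:00-12:00, 14:30-16:30, 17:00-18:30 (add 6h to convert from UTC-6).
Yara ∩ Mateo: 11:00-12:00, 15:00-16:30, 17:00-18:30.
Those are the intersection windows.
The first common window of at least 90 minutes is 15:00-16:30, so the earliest start is 15:00.

15:00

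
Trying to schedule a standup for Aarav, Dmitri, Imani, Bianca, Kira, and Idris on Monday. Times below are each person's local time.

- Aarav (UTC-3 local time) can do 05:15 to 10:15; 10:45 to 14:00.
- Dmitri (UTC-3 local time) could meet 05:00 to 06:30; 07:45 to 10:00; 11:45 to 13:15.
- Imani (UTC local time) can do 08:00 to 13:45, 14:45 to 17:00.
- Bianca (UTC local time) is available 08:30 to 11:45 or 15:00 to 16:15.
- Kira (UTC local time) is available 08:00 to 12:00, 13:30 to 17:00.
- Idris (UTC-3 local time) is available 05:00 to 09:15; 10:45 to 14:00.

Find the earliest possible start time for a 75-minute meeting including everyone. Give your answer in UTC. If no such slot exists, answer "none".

Aarav in UTC: 08:15-13:15, 13:45-17:00 (add 3h to convert from UTC-3).
Dmitri in UTC: 08:00-09:30, 10:45-13:00, 14:45-16:15 (add 3h to convert from UTC-3).
Imani in UTC: 08:00-13:45, 14:45-17:00.
Bianca in UTC: 08:30-11:45, 15:00-16:15.
Kira in UTC: 08:00-12:00, 13:30-17:00.
Idris in UTC: 08:00-12:15, 13:45-17:00 (add 3h to convert from UTC-3).
Aarav ∩ Dmitri: 08:15-09:30, 10:45-13:00, 14:45-16:15.
Aarav ∩ Dmitri ∩ Imani: 08:15-09:30, 10:45-13:00, 14:45-16:15.
Aarav ∩ Dmitri ∩ Imani ∩ Bianca: 08:30-09:30, 10:45-11:45, 15:00-16:15.
Aarav ∩ Dmitri ∩ Imani ∩ Bianca ∩ Kira: 08:30-09:30, 10:45-11:45, 15:00-16:15.
Aarav ∩ Dmitri ∩ Imani ∩ Bianca ∩ Kira ∩ Idris: 08:30-09:30, 10:45-11:45, 15:00-16:15.
The first common window of at least 75 minutes is 15:00-16:15, so the earliest start is 15:00.

15:00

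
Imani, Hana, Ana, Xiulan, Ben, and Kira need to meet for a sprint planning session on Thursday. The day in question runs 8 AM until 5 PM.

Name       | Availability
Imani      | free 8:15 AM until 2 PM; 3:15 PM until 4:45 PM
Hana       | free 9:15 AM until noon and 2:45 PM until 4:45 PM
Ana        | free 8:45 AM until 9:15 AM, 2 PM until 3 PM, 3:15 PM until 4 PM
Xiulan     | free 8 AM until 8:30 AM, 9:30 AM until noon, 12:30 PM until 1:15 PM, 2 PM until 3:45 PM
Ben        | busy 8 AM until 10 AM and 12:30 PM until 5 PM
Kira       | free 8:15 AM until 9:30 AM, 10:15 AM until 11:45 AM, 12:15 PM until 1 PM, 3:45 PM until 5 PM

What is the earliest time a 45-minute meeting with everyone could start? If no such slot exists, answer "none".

Imani free: 08:15-14:00, 15:15-16:45.
Hana free: 09:15-12:00, 14:45-16:45.
Ana free: 08:45-09:15, 14:00-15:00, 15:15-16:00.
Xiulan free: 08:00-08:30, 09:30-12:00, 12:30-13:15, 14:00-15:45.
Ben free: 10:00-12:30 (invert busy blocks within the working day).
Kira free: 08:15-09:30, 10:15-11:45, 12:15-13:00, 15:45-17:00.
Imani ∩ Hana: 09:15-12:00, 15:15-16:45.
Imani ∩ Hana ∩ Ana: 15:15-16:00.
Imani ∩ Hana ∩ Ana ∩ Xiulan: 15:15-15:45.
Imani ∩ Hana ∩ Ana ∩ Xiulan ∩ Ben: ∅.
Imani ∩ Hana ∩ Ana ∩ Xiulan ∩ Ben ∩ Kira: ∅.
There is no time when everyone is free.
No common window is at least 45 minutes long.

none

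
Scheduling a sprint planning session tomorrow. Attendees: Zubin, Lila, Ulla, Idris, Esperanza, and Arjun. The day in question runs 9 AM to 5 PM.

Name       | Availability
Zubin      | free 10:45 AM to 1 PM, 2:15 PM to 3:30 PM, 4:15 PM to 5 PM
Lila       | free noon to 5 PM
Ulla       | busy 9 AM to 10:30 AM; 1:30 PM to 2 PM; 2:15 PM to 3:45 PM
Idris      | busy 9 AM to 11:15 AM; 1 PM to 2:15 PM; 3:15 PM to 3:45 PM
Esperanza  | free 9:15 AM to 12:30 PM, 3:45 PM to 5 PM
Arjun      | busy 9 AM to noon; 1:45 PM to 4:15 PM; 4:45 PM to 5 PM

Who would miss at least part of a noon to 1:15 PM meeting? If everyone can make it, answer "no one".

Esperanza, Idris, Zubin

Zubin free: 10:45-13:00, 14:15-15:30, 16:15-17:00.
Lila free: 12:00-17:00.
Ulla free: 10:30-13:30, 14:00-14:15, 15:45-17:00 (invert busy blocks within the working day).
Idris free: 11:15-13:00, 14:15-15:15, 15:45-17:00 (invert busy blocks within the working day).
Esperanza free: 09:15-12:30, 15:45-17:00.
Arjun free: 12:00-13:45, 16:15-16:45 (invert busy blocks within the working day).
Zubin: not fully free for 12:00-13:15. Lila: free for 12:00-13:15. Ulla: free for 12:00-13:15. Idris: not fully free for 12:00-13:15. Esperanza: not fully free for 12:00-13:15. Arjun: free for 12:00-13:15.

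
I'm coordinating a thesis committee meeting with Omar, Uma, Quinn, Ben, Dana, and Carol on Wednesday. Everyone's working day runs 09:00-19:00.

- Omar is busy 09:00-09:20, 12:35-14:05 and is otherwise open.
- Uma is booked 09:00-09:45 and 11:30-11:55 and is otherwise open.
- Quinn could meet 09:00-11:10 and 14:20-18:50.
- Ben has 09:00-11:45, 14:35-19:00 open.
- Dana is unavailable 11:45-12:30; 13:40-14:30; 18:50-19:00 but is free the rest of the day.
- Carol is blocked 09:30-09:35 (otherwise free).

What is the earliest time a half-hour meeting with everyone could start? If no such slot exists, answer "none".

Omar free: 09:20-12:35, 14:05-19:00 (invert busy blocks within the working day).
Uma free: 09:45-11:30, 11:55-19:00 (invert busy blocks within the working day).
Quinn free: 09:00-11:10, 14:20-18:50.
Ben free: 09:00-11:45, 14:35-19:00.
Dana free: 09:00-11:45, 12:30-13:40, 14:30-18:50 (invert busy blocks within the working day).
Carol free: 09:00-09:30, 09:35-19:00 (invert busy blocks within the working day).
Omar ∩ Uma: 09:45-11:30, 11:55-12:35, 14:05-19:00.
Omar ∩ Uma ∩ Quinn: 09:45-11:10, 14:20-18:50.
Omar ∩ Uma ∩ Quinn ∩ Ben: 09:45-11:10, 14:35-18:50.
Omar ∩ Uma ∩ Quinn ∩ Ben ∩ Dana: 09:45-11:10, 14:35-18:50.
Omar ∩ Uma ∩ Quinn ∩ Ben ∩ Dana ∩ Carol: 09:45-11:10, 14:35-18:50.
The first common window of at least 30 minutes is 09:45-11:10, so the earliest start is 09:45.

09:45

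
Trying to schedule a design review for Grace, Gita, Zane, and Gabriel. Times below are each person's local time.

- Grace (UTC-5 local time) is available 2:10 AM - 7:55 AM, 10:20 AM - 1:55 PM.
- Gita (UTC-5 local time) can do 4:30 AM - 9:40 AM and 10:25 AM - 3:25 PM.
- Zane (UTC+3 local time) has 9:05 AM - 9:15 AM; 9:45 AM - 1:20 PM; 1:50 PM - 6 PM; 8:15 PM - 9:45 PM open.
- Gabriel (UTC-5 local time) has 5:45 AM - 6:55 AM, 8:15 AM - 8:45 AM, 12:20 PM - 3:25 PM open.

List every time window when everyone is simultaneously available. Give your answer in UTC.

Grace in UTC: 07:10-12:55, 15:20-18:55 (add 5h to convert from UTC-5).
Gita in UTC: 09:30-14:40, 15:25-20:25 (add 5h to convert from UTC-5).
Zane in UTC: 06:05-06:15, 06:45-10:20, 10:50-15:00, 17:15-18:45 (subtract 3h to convert from UTC+3).
Gabriel in UTC: 10:45-11:55, 13:15-13:45, 17:20-20:25 (add 5h to convert from UTC-5).
Grace ∩ Gita: 09:30-12:55, 15:25-18:55.
Grace ∩ Gita ∩ Zane: 09:30-10:20, 10:50-12:55, 17:15-18:45.
Grace ∩ Gita ∩ Zane ∩ Gabriel: 10:50-11:55, 17:20-18:45.
Those are the intersection windows.

10:50-11:55, 17:20-18:45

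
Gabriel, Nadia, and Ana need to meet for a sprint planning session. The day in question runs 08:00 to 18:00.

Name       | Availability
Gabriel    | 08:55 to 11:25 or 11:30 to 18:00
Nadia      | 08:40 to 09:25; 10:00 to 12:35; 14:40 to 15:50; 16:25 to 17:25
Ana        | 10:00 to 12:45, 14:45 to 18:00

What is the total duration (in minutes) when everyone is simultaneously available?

Gabriel ∩ Nadia: 08:55-09:25, 10:00-11:25, 11:30-12:35, 14:40-15:50, 16:25-17:25.
Gabriel ∩ Nadia ∩ Ana: 10:00-11:25, 11:30-12:35, 14:45-15:50, 16:25-17:25.
Summing the common windows: 85 + 65 + 65 + 60 = 275 minutes.

275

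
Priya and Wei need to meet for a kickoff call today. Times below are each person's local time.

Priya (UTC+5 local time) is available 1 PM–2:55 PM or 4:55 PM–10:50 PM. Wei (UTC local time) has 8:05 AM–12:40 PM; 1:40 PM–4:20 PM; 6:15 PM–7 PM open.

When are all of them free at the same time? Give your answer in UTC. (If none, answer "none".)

Priya in UTC: 08:00-09:55, 11:55-17:50 (subtract 5h to convert from UTC+5).
Wei in UTC: 08:05-12:40, 13:40-16:20, 18:15-19:00.
Priya ∩ Wei: 08:05-09:55, 11:55-12:40, 13:40-16:20.

08:05-09:55, 11:55-12:40, 13:40-16:20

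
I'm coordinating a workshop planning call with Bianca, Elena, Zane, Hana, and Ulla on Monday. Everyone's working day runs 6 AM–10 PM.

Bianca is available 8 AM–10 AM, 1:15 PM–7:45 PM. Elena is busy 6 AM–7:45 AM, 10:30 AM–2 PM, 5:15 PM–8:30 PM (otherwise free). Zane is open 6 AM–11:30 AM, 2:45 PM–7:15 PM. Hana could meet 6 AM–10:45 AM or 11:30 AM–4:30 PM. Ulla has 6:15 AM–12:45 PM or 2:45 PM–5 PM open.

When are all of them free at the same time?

Bianca free: 08:00-10:00, 13:15-19:45.
Elena free: 07:45-10:30, 14:00-17:15, 20:30-22:00 (invert busy blocks within the working day).
Zane free: 06:00-11:30, 14:45-19:15.
Hana free: 06:00-10:45, 11:30-16:30.
Ulla free: 06:15-12:45, 14:45-17:00.
Bianca ∩ Elena: 08:00-10:00, 14:00-17:15.
Bianca ∩ Elena ∩ Zane: 08:00-10:00, 14:45-17:15.
Bianca ∩ Elena ∩ Zane ∩ Hana: 08:00-10:00, 14:45-16:30.
Bianca ∩ Elena ∩ Zane ∩ Hana ∩ Ulla: 08:00-10:00, 14:45-16:30.
Those are the intersection windows.

08:00-10:00, 14:45-16:30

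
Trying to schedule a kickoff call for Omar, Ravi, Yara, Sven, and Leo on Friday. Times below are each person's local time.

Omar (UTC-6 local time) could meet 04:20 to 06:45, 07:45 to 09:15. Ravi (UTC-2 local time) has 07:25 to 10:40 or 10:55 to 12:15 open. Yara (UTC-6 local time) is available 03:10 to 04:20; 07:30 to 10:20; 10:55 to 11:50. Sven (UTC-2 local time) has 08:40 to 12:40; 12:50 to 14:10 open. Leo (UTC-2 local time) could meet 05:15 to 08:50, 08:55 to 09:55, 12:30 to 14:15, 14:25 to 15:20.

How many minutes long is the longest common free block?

0

Omar in UTC: 10:20-12:45, 13:45-15:15 (add 6h to convert from UTC-6).
Ravi in UTC: 09:25-12:40, 12:55-14:15 (add 2h to convert from UTC-2).
Yara in UTC: 09:10-10:20, 13:30-16:20, 16:55-17:50 (add 6h to convert from UTC-6).
Sven in UTC: 10:40-14:40, 14:50-16:10 (add 2h to convert from UTC-2).
Leo in UTC: 07:15-10:50, 10:55-11:55, 14:30-16:15, 16:25-17:20 (add 2h to convert from UTC-2).
Omar ∩ Ravi: 10:20-12:40, 13:45-14:15.
Omar ∩ Ravi ∩ Yara: 13:45-14:15.
Omar ∩ Ravi ∩ Yara ∩ Sven: 13:45-14:15.
Omar ∩ Ravi ∩ Yara ∩ Sven ∩ Leo: ∅.
There is no time when everyone is free.
No common window exists, so the longest block is 0 minutes.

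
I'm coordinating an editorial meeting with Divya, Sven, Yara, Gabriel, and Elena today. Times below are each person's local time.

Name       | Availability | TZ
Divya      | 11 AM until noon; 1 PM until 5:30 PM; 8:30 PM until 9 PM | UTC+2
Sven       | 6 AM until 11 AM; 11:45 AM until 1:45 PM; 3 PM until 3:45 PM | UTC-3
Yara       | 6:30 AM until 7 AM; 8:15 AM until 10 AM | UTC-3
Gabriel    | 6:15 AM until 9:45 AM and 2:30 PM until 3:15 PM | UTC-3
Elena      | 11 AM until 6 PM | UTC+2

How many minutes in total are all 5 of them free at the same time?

120

Divya in UTC: 09:00-10:00, 11:00-15:30, 18:30-19:00 (subtract 2h to convert from UTC+2).
Sven in UTC: 09:00-14:00, 14:45-16:45, 18:00-18:45 (add 3h to convert from UTC-3).
Yara in UTC: 09:30-10:00, 11:15-13:00 (add 3h to convert from UTC-3).
Gabriel in UTC: 09:15-12:45, 17:30-18:15 (add 3h to convert from UTC-3).
Elena in UTC: 09:00-16:00 (subtract 2h to convert from UTC+2).
Divya ∩ Sven: 09:00-10:00, 11:00-14:00, 14:45-15:30, 18:30-18:45.
Divya ∩ Sven ∩ Yara: 09:30-10:00, 11:15-13:00.
Divya ∩ Sven ∩ Yara ∩ Gabriel: 09:30-10:00, 11:15-12:45.
Divya ∩ Sven ∩ Yara ∩ Gabriel ∩ Elena: 09:30-10:00, 11:15-12:45.
Summing the common windows: 30 + 90 = 120 minutes.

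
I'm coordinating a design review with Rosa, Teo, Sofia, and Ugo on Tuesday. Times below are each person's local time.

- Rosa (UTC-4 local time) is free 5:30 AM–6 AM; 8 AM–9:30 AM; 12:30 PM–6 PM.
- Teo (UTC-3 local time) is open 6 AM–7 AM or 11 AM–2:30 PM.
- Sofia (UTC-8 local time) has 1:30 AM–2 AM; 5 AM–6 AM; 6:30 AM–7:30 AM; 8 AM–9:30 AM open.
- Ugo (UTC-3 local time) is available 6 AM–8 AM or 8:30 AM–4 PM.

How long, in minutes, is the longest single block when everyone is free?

Rosa in UTC: 09:30-10:00, 12:00-13:30, 16:30-22:00 (add 4h to convert from UTC-4).
Teo in UTC: 09:00-10:00, 14:00-17:30 (add 3h to convert from UTC-3).
Sofia in UTC: 09:30-10:00, 13:00-14:00, 14:30-15:30, 16:00-17:30 (add 8h to convert from UTC-8).
Ugo in UTC: 09:00-11:00, 11:30-19:00 (add 3h to convert from UTC-3).
Rosa ∩ Teo: 09:30-10:00, 16:30-17:30.
Rosa ∩ Teo ∩ Sofia: 09:30-10:00, 16:30-17:30.
Rosa ∩ Teo ∩ Sofia ∩ Ugo: 09:30-10:00, 16:30-17:30.
Those are the intersection windows.
The longest is 16:30-17:30 at 60 minutes.

60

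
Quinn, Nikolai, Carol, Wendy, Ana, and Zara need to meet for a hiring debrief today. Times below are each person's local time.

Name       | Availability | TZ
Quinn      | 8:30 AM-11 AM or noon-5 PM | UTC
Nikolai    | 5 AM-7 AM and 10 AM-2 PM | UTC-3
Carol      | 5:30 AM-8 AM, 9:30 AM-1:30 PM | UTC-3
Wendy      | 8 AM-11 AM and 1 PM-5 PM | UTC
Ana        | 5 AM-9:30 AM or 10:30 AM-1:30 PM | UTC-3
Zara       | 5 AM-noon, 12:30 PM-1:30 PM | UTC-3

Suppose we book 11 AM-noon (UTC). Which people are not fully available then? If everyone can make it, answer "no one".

Carol, Nikolai, Quinn, Wendy

Quinn in UTC: 08:30-11:00, 12:00-17:00.
Nikolai in UTC: 08:00-10:00, 13:00-17:00 (add 3h to convert from UTC-3).
Carol in UTC: 08:30-11:00, 12:30-16:30 (add 3h to convert from UTC-3).
Wendy in UTC: 08:00-11:00, 13:00-17:00.
Ana in UTC: 08:00-12:30, 13:30-16:30 (add 3h to convert from UTC-3).
Zara in UTC: 08:00-15:00, 15:30-16:30 (add 3h to convert from UTC-3).
Quinn: not fully free for 11:00-12:00. Nikolai: not fully free for 11:00-12:00. Carol: not fully free for 11:00-12:00. Wendy: not fully free for 11:00-12:00. Ana: free for 11:00-12:00. Zara: free for 11:00-12:00.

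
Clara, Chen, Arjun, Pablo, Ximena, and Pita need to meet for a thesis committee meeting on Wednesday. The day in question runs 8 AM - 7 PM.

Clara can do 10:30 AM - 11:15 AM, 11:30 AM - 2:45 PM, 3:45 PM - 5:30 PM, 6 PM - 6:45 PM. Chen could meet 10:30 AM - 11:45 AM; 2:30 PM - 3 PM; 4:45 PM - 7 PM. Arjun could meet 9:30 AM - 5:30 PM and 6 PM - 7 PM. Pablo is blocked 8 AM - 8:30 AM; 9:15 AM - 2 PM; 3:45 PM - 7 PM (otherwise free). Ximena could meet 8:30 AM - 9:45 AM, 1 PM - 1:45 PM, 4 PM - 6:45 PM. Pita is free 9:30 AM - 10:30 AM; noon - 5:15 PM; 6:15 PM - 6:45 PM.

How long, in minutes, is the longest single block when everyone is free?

Clara free: 10:30-11:15, 11:30-14:45, 15:45-17:30, 18:00-18:45.
Chen free: 10:30-11:45, 14:30-15:00, 16:45-19:00.
Arjun free: 09:30-17:30, 18:00-19:00.
Pablo free: 08:30-09:15, 14:00-15:45 (invert busy blocks within the working day).
Ximena free: 08:30-09:45, 13:00-13:45, 16:00-18:45.
Pita free: 09:30-10:30, 12:00-17:15, 18:15-18:45.
Clara ∩ Chen: 10:30-11:15, 11:30-11:45, 14:30-14:45, 16:45-17:30, 18:00-18:45.
Clara ∩ Chen ∩ Arjun: 10:30-11:15, 11:30-11:45, 14:30-14:45, 16:45-17:30, 18:00-18:45.
Clara ∩ Chen ∩ Arjun ∩ Pablo: 14:30-14:45.
Clara ∩ Chen ∩ Arjun ∩ Pablo ∩ Ximena: ∅.
Clara ∩ Chen ∩ Arjun ∩ Pablo ∩ Ximena ∩ Pita: ∅.
There is no time when everyone is free.
No common window exists, so the longest block is 0 minutes.

0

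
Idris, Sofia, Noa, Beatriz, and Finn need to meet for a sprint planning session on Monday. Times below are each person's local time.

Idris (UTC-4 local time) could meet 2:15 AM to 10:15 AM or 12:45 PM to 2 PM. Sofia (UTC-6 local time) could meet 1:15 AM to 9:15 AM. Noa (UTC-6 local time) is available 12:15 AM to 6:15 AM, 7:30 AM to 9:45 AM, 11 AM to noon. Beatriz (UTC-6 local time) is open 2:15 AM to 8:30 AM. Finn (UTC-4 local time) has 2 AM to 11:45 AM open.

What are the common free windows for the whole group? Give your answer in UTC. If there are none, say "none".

08:15-12:15, 13:30-14:15

Idris in UTC: 06:15-14:15, 16:45-18:00 (add 4h to convert from UTC-4).
Sofia in UTC: 07:15-15:15 (add 6h to convert from UTC-6).
Noa in UTC: 06:15-12:15, 13:30-15:45, 17:00-18:00 (add 6h to convert from UTC-6).
Beatriz in UTC: 08:15-14:30 (add 6h to convert from UTC-6).
Finn in UTC: 06:00-15:45 (add 4h to convert from UTC-4).
Idris ∩ Sofia: 07:15-14:15.
Idris ∩ Sofia ∩ Noa: 07:15-12:15, 13:30-14:15.
Idris ∩ Sofia ∩ Noa ∩ Beatriz: 08:15-12:15, 13:30-14:15.
Idris ∩ Sofia ∩ Noa ∩ Beatriz ∩ Finn: 08:15-12:15, 13:30-14:15.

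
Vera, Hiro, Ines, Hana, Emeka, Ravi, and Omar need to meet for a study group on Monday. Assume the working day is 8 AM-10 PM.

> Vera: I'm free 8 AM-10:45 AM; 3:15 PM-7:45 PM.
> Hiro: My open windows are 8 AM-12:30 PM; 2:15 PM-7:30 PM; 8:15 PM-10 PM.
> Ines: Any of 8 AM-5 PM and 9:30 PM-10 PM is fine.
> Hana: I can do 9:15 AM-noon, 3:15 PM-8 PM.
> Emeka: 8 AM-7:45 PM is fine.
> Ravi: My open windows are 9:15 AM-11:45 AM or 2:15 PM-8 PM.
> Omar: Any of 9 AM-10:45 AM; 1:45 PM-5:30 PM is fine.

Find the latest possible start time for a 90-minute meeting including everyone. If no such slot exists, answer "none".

15:30

Vera ∩ Hiro: 08:00-10:45, 15:15-19:30.
Vera ∩ Hiro ∩ Ines: 08:00-10:45, 15:15-17:00.
Vera ∩ Hiro ∩ Ines ∩ Hana: 09:15-10:45, 15:15-17:00.
Vera ∩ Hiro ∩ Ines ∩ Hana ∩ Emeka: 09:15-10:45, 15:15-17:00.
Vera ∩ Hiro ∩ Ines ∩ Hana ∩ Emeka ∩ Ravi: 09:15-10:45, 15:15-17:00.
Vera ∩ Hiro ∩ Ines ∩ Hana ∩ Emeka ∩ Ravi ∩ Omar: 09:15-10:45, 15:15-17:00.
The last common window of at least 90 minutes is 15:15-17:00; a 90-minute meeting can start as late as 15:30 and still end by 17:00.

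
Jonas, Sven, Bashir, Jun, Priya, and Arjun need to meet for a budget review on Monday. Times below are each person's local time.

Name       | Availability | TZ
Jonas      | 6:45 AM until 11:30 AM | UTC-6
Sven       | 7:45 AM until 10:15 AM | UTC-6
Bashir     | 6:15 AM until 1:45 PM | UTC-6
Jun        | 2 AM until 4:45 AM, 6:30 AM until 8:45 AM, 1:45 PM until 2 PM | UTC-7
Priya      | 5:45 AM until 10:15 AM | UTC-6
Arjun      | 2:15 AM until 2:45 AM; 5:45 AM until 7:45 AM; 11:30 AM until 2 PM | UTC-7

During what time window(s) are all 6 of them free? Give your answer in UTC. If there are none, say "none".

13:45-14:45

Jonas in UTC: 12:45-17:30 (add 6h to convert from UTC-6).
Sven in UTC: 13:45-16:15 (add 6h to convert from UTC-6).
Bashir in UTC: 12:15-19:45 (add 6h to convert from UTC-6).
Jun in UTC: 09:00-11:45, 13:30-15:45, 20:45-21:00 (add 7h to convert from UTC-7).
Priya in UTC: 11:45-16:15 (add 6h to convert from UTC-6).
Arjun in UTC: 09:15-09:45, 12:45-14:45, 18:30-21:00 (add 7h to convert from UTC-7).
Jonas ∩ Sven: 13:45-16:15.
Jonas ∩ Sven ∩ Bashir: 13:45-16:15.
Jonas ∩ Sven ∩ Bashir ∩ Jun: 13:45-15:45.
Jonas ∩ Sven ∩ Bashir ∩ Jun ∩ Priya: 13:45-15:45.
Jonas ∩ Sven ∩ Bashir ∩ Jun ∩ Priya ∩ Arjun: 13:45-14:45.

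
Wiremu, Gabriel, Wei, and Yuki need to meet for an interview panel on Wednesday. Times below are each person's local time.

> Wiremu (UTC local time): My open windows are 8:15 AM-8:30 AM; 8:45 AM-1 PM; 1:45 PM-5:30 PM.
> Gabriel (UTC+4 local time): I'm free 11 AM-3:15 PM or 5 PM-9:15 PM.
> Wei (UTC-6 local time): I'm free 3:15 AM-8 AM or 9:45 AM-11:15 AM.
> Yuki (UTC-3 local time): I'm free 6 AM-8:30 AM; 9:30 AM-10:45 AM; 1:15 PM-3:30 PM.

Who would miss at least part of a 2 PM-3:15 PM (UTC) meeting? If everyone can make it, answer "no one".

Wei, Yuki

Wiremu in UTC: 08:15-08:30, 08:45-13:00, 13:45-17:30.
Gabriel in UTC: 07:00-11:15, 13:00-17:15 (subtract 4h to convert from UTC+4).
Wei in UTC: 09:15-14:00, 15:45-17:15 (add 6h to convert from UTC-6).
Yuki in UTC: 09:00-11:30, 12:30-13:45, 16:15-18:30 (add 3h to convert from UTC-3).
Wiremu: free for 14:00-15:15. Gabriel: free for 14:00-15:15. Wei: not fully free for 14:00-15:15. Yuki: not fully free for 14:00-15:15.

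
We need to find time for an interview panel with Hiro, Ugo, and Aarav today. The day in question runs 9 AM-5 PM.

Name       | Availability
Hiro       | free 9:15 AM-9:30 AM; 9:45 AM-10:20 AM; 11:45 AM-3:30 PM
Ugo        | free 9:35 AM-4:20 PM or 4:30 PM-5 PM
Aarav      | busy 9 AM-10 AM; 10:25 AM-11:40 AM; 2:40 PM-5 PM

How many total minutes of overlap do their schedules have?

195

Hiro free: 09:15-09:30, 09:45-10:20, 11:45-15:30.
Ugo free: 09:35-16:20, 16:30-17:00.
Aarav free: 10:00-10:25, 11:40-14:40 (invert busy blocks within the working day).
Hiro ∩ Ugo: 09:45-10:20, 11:45-15:30.
Hiro ∩ Ugo ∩ Aarav: 10:00-10:20, 11:45-14:40.
So the common availability across everyone is 10:00-10:20, 11:45-14:40.
Summing the common windows: 20 + 175 = 195 minutes.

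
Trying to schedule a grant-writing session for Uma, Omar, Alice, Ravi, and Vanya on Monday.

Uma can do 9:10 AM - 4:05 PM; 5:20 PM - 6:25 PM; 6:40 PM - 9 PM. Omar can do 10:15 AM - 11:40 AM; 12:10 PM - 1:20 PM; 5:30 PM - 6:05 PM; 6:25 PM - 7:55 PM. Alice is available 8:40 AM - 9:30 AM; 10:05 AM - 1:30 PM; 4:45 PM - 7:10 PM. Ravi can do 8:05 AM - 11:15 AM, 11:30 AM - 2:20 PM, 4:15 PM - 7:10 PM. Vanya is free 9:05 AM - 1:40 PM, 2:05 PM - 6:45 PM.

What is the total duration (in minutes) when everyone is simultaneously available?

Uma ∩ Omar: 10:15-11:40, 12:10-13:20, 17:30-18:05, 18:40-19:55.
Uma ∩ Omar ∩ Alice: 10:15-11:40, 12:10-13:20, 17:30-18:05, 18:40-19:10.
Uma ∩ Omar ∩ Alice ∩ Ravi: 10:15-11:15, 11:30-11:40, 12:10-13:20, 17:30-18:05, 18:40-19:10.
Uma ∩ Omar ∩ Alice ∩ Ravi ∩ Vanya: 10:15-11:15, 11:30-11:40, 12:10-13:20, 17:30-18:05, 18:40-18:45.
Summing the common windows: 60 + 10 + 70 + 35 + 5 = 180 minutes.

180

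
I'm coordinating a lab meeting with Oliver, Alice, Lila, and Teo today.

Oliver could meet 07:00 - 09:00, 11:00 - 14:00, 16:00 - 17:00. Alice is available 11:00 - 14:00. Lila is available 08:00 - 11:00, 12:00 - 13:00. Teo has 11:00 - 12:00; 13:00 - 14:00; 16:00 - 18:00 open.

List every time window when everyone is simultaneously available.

Oliver ∩ Alice: 11:00-14:00.
Oliver ∩ Alice ∩ Lila: 12:00-13:00.
Oliver ∩ Alice ∩ Lila ∩ Teo: ∅.
There is no time when everyone is free.

none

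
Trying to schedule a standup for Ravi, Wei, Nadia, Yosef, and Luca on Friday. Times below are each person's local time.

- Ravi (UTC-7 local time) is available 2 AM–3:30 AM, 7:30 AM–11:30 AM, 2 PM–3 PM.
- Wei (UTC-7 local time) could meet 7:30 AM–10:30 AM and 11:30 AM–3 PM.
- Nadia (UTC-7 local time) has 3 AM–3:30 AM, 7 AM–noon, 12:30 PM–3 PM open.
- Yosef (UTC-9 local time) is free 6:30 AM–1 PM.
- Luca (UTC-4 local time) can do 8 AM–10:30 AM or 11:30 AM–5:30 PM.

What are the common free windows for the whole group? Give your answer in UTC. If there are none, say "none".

Ravi in UTC: 09:00-10:30, 14:30-18:30, 21:00-22:00 (add 7h to convert from UTC-7).
Wei in UTC: 14:30-17:30, 18:30-22:00 (add 7h to convert from UTC-7).
Nadia in UTC: 10:00-10:30, 14:00-19:00, 19:30-22:00 (add 7h to convert from UTC-7).
Yosef in UTC: 15:30-22:00 (add 9h to convert from UTC-9).
Luca in UTC: 12:00-14:30, 15:30-21:30 (add 4h to convert from UTC-4).
Ravi ∩ Wei: 14:30-17:30, 21:00-22:00.
Ravi ∩ Wei ∩ Nadia: 14:30-17:30, 21:00-22:00.
Ravi ∩ Wei ∩ Nadia ∩ Yosef: 15:30-17:30, 21:00-22:00.
Ravi ∩ Wei ∩ Nadia ∩ Yosef ∩ Luca: 15:30-17:30, 21:00-21:30.

15:30-17:30, 21:00-21:30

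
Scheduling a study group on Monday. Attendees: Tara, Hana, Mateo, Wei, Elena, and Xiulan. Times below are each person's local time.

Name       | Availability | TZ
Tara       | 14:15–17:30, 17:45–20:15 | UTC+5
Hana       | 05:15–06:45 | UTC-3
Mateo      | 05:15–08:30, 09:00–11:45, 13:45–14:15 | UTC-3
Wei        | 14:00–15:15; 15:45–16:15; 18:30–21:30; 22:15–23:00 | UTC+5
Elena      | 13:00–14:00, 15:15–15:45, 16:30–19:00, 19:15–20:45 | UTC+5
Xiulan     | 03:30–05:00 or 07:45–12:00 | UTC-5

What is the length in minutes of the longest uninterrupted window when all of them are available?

0

Tara in UTC: 09:15-12:30, 12:45-15:15 (subtract 5h to convert from UTC+5).
Hana in UTC: 08:15-09:45 (add 3h to convert from UTC-3).
Mateo in UTC: 08:15-11:30, 12:00-14:45, 16:45-17:15 (add 3h to convert from UTC-3).
Wei in UTC: 09:00-10:15, 10:45-11:15, 13:30-16:30, 17:15-18:00 (subtract 5h to convert from UTC+5).
Elena in UTC: 08:00-09:00, 10:15-10:45, 11:30-14:00, 14:15-15:45 (subtract 5h to convert from UTC+5).
Xiulan in UTC: 08:30-10:00, 12:45-17:00 (add 5h to convert from UTC-5).
Tara ∩ Hana: 09:15-09:45.
Tara ∩ Hana ∩ Mateo: 09:15-09:45.
Tara ∩ Hana ∩ Mateo ∩ Wei: 09:15-09:45.
Tara ∩ Hana ∩ Mateo ∩ Wei ∩ Elena: ∅.
Tara ∩ Hana ∩ Mateo ∩ Wei ∩ Elena ∩ Xiulan: ∅.
There is no time when everyone is free.
No common window exists, so the longest block is 0 minutes.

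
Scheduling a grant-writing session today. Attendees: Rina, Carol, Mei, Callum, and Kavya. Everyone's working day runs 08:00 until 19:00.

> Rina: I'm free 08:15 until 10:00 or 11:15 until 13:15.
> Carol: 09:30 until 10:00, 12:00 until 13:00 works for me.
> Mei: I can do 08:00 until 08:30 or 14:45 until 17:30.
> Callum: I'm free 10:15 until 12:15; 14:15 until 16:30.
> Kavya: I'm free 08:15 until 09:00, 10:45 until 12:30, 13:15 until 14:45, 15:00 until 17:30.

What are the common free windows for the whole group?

none

Rina ∩ Carol: 09:30-10:00, 12:00-13:00.
Rina ∩ Carol ∩ Mei: ∅.
Rina ∩ Carol ∩ Mei ∩ Callum: ∅.
Rina ∩ Carol ∩ Mei ∩ Callum ∩ Kavya: ∅.
There is no time when everyone is free.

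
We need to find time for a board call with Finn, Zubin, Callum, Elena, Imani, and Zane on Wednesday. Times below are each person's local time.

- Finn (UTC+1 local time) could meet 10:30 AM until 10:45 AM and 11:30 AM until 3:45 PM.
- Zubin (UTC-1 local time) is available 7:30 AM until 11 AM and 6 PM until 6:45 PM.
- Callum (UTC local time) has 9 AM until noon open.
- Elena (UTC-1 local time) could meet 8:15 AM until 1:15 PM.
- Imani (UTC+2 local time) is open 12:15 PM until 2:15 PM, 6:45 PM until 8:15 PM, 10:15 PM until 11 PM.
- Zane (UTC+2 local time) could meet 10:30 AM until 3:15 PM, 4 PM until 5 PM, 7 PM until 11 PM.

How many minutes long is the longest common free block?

Finn in UTC: 09:30-09:45, 10:30-14:45 (subtract 1h to convert from UTC+1).
Zubin in UTC: 08:30-12:00, 19:00-19:45 (add 1h to convert from UTC-1).
Callum in UTC: 09:00-12:00.
Elena in UTC: 09:15-14:15 (add 1h to convert from UTC-1).
Imani in UTC: 10:15-12:15, 16:45-18:15, 20:15-21:00 (subtract 2h to convert from UTC+2).
Zane in UTC: 08:30-13:15, 14:00-15:00, 17:00-21:00 (subtract 2h to convert from UTC+2).
Finn ∩ Zubin: 09:30-09:45, 10:30-12:00.
Finn ∩ Zubin ∩ Callum: 09:30-09:45, 10:30-12:00.
Finn ∩ Zubin ∩ Callum ∩ Elena: 09:30-09:45, 10:30-12:00.
Finn ∩ Zubin ∩ Callum ∩ Elena ∩ Imani: 10:30-12:00.
Finn ∩ Zubin ∩ Callum ∩ Elena ∩ Imani ∩ Zane: 10:30-12:00.
So the common availability across everyone is 10:30-12:00.
The longest is 10:30-12:00 at 90 minutes.

90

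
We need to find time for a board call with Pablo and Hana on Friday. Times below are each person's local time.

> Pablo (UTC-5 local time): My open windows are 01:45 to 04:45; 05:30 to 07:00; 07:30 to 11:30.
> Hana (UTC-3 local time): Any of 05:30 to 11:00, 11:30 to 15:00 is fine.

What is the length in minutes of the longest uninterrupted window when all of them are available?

Pablo in UTC: 06:45-09:45, 10:30-12:00, 12:30-16:30 (add 5h to convert from UTC-5).
Hana in UTC: 08:30-14:00, 14:30-18:00 (add 3h to convert from UTC-3).
Pablo ∩ Hana: 08:30-09:45, 10:30-12:00, 12:30-14:00, 14:30-16:30.
Those are the intersection windows.
The longest is 14:30-16:30 at 120 minutes.

120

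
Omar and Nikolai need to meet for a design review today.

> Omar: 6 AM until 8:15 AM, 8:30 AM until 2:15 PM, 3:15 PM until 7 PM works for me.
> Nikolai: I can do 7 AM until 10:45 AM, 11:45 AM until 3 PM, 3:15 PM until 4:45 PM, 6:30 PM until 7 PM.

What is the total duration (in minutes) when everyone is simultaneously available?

480

Omar ∩ Nikolai: 07:00-08:15, 08:30-10:45, 11:45-14:15, 15:15-16:45, 18:30-19:00.
Summing the common windows: 75 + 135 + 150 + 90 + 30 = 480 minutes.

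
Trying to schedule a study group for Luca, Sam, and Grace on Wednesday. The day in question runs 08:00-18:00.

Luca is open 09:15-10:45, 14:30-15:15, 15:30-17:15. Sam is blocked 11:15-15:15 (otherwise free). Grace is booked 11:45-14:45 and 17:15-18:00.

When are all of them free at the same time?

09:15-10:45, 15:30-17:15

Luca free: 09:15-10:45, 14:30-15:15, 15:30-17:15.
Sam free: 08:00-11:15, 15:15-18:00 (invert busy blocks within the working day).
Grace free: 08:00-11:45, 14:45-17:15 (invert busy blocks within the working day).
Luca ∩ Sam: 09:15-10:45, 15:30-17:15.
Luca ∩ Sam ∩ Grace: 09:15-10:45, 15:30-17:15.
So the common availability across everyone is 09:15-10:45, 15:30-17:15.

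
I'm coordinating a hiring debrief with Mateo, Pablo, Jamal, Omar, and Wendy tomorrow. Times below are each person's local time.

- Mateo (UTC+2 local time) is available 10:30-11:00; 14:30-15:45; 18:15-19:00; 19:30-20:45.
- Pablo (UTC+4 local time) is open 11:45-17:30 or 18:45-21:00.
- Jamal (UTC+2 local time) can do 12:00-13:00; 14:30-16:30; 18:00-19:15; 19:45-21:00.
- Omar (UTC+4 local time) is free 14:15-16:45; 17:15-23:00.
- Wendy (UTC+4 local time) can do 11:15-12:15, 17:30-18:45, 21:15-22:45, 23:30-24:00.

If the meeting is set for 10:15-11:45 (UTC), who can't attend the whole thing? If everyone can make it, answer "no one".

Mateo in UTC: 08:30-09:00, 12:30-13:45, 16:15-17:00, 17:30-18:45 (subtract 2h to convert from UTC+2).
Pablo in UTC: 07:45-13:30, 14:45-17:00 (subtract 4h to convert from UTC+4).
Jamal in UTC: 10:00-11:00, 12:30-14:30, 16:00-17:15, 17:45-19:00 (subtract 2h to convert from UTC+2).
Omar in UTC: 10:15-12:45, 13:15-19:00 (subtract 4h to convert from UTC+4).
Wendy in UTC: 07:15-08:15, 13:30-14:45, 17:15-18:45, 19:30-20:00 (subtract 4h to convert from UTC+4).
Mateo: not fully free for 10:15-11:45. Pablo: free for 10:15-11:45. Jamal: not fully free for 10:15-11:45. Omar: free for 10:15-11:45. Wendy: not fully free for 10:15-11:45.

Jamal, Mateo, Wendy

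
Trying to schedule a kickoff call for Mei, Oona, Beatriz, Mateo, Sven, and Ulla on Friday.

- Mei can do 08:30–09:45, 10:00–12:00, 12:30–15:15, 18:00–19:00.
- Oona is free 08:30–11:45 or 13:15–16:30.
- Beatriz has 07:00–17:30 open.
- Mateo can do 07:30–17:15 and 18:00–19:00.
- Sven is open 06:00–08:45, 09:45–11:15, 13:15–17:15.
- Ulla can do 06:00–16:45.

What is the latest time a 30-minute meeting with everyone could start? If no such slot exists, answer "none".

14:45

Mei ∩ Oona: 08:30-09:45, 10:00-11:45, 13:15-15:15.
Mei ∩ Oona ∩ Beatriz: 08:30-09:45, 10:00-11:45, 13:15-15:15.
Mei ∩ Oona ∩ Beatriz ∩ Mateo: 08:30-09:45, 10:00-11:45, 13:15-15:15.
Mei ∩ Oona ∩ Beatriz ∩ Mateo ∩ Sven: 08:30-08:45, 10:00-11:15, 13:15-15:15.
Mei ∩ Oona ∩ Beatriz ∩ Mateo ∩ Sven ∩ Ulla: 08:30-08:45, 10:00-11:15, 13:15-15:15.
The last common window of at least 30 minutes is 13:15-15:15; a 30-minute meeting can start as late as 14:45 and still end by 15:15.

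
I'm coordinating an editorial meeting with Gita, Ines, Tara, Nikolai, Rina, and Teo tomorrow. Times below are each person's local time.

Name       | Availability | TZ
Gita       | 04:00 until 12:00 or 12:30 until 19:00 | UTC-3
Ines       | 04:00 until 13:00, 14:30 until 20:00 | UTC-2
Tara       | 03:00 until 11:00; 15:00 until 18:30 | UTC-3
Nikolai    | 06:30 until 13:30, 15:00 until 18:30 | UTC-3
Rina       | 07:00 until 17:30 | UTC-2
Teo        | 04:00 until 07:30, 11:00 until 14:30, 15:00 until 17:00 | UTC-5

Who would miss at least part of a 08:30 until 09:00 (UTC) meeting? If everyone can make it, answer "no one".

Nikolai, Rina, Teo

Gita in UTC: 07:00-15:00, 15:30-22:00 (add 3h to convert from UTC-3).
Ines in UTC: 06:00-15:00, 16:30-22:00 (add 2h to convert from UTC-2).
Tara in UTC: 06:00-14:00, 18:00-21:30 (add 3h to convert from UTC-3).
Nikolai in UTC: 09:30-16:30, 18:00-21:30 (add 3h to convert from UTC-3).
Rina in UTC: 09:00-19:30 (add 2h to convert from UTC-2).
Teo in UTC: 09:00-12:30, 16:00-19:30, 20:00-22:00 (add 5h to convert from UTC-5).
Gita: free for 08:30-09:00. Ines: free for 08:30-09:00. Tara: free for 08:30-09:00. Nikolai: not fully free for 08:30-09:00. Rina: not fully free for 08:30-09:00. Teo: not fully free for 08:30-09:00.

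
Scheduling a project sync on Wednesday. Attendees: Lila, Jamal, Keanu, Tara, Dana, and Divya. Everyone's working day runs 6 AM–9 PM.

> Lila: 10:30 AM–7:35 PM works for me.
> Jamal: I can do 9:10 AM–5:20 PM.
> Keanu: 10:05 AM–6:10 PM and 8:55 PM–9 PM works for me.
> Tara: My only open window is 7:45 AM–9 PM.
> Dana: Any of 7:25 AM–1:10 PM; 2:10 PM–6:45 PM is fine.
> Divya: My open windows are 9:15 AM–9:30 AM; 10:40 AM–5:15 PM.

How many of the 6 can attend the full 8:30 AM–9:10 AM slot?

2

Tara and Dana can make the full 08:30-09:10 slot — that's 2.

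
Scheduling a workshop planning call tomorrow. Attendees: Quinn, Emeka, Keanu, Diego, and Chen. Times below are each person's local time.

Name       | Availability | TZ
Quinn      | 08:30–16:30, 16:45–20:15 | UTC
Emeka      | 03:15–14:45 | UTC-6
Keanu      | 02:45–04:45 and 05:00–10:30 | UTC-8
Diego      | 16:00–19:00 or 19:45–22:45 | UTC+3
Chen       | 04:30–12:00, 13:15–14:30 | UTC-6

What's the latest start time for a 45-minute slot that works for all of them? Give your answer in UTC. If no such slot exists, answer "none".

Quinn in UTC: 08:30-16:30, 16:45-20:15.
Emeka in UTC: 09:15-20:45 (add 6h to convert from UTC-6).
Keanu in UTC: 10:45-12:45, 13:00-18:30 (add 8h to convert from UTC-8).
Diego in UTC: 13:00-16:00, 16:45-19:45 (subtract 3h to convert from UTC+3).
Chen in UTC: 10:30-18:00, 19:15-20:30 (add 6h to convert from UTC-6).
Quinn ∩ Emeka: 09:15-16:30, 16:45-20:15.
Quinn ∩ Emeka ∩ Keanu: 10:45-12:45, 13:00-16:30, 16:45-18:30.
Quinn ∩ Emeka ∩ Keanu ∩ Diego: 13:00-16:00, 16:45-18:30.
Quinn ∩ Emeka ∩ Keanu ∩ Diego ∩ Chen: 13:00-16:00, 16:45-18:00.
The last common window of at least 45 minutes is 16:45-18:00; a 45-minute meeting can start as late as 17:15 and still end by 18:00.

17:15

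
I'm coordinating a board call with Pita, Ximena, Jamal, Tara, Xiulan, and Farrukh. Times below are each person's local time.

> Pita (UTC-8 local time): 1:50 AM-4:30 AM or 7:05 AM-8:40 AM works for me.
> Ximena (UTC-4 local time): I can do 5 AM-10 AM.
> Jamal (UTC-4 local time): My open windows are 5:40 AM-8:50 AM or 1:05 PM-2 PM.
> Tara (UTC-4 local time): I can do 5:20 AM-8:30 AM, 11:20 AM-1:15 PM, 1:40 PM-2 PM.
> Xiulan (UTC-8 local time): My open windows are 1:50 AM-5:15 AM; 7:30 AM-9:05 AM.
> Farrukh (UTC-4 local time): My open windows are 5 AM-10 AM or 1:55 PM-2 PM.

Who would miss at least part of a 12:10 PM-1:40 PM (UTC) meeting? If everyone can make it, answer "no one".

Pita in UTC: 09:50-12:30, 15:05-16:40 (add 8h to convert from UTC-8).
Ximena in UTC: 09:00-14:00 (add 4h to convert from UTC-4).
Jamal in UTC: 09:40-12:50, 17:05-18:00 (add 4h to convert from UTC-4).
Tara in UTC: 09:20-12:30, 15:20-17:15, 17:40-18:00 (add 4h to convert from UTC-4).
Xiulan in UTC: 09:50-13:15, 15:30-17:05 (add 8h to convert from UTC-8).
Farrukh in UTC: 09:00-14:00, 17:55-18:00 (add 4h to convert from UTC-4).
Pita: not fully free for 12:10-13:40. Ximena: free for 12:10-13:40. Jamal: not fully free for 12:10-13:40. Tara: not fully free for 12:10-13:40. Xiulan: not fully free for 12:10-13:40. Farrukh: free for 12:10-13:40.

Jamal, Pita, Tara, Xiulan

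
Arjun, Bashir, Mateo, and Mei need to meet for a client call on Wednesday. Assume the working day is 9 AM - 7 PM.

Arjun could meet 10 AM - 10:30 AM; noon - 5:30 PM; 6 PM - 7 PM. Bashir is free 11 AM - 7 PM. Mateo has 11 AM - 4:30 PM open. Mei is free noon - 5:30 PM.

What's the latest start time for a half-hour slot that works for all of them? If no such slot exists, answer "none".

Arjun ∩ Bashir: 12:00-17:30, 18:00-19:00.
Arjun ∩ Bashir ∩ Mateo: 12:00-16:30.
Arjun ∩ Bashir ∩ Mateo ∩ Mei: 12:00-16:30.
So the common availability across everyone is 12:00-16:30.
The last common window of at least 30 minutes is 12:00-16:30; a 30-minute meeting can start as late as 16:00 and still end by 16:30.

16:00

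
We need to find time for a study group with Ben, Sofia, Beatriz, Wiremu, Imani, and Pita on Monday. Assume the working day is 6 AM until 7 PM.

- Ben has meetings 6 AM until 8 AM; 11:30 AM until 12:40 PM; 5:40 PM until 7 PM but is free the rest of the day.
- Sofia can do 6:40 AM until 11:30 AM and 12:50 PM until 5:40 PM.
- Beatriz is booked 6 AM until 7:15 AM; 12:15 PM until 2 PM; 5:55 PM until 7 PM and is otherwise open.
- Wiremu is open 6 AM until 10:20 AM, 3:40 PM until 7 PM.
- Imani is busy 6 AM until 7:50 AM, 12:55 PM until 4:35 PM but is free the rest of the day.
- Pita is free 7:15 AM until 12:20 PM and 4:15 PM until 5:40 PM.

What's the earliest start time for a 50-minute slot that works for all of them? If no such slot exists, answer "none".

Ben free: 08:00-11:30, 12:40-17:40 (invert busy blocks within the working day).
Sofia free: 06:40-11:30, 12:50-17:40.
Beatriz free: 07:15-12:15, 14:00-17:55 (invert busy blocks within the working day).
Wiremu free: 06:00-10:20, 15:40-19:00.
Imani free: 07:50-12:55, 16:35-19:00 (invert busy blocks within the working day).
Pita free: 07:15-12:20, 16:15-17:40.
Ben ∩ Sofia: 08:00-11:30, 12:50-17:40.
Ben ∩ Sofia ∩ Beatriz: 08:00-11:30, 14:00-17:40.
Ben ∩ Sofia ∩ Beatriz ∩ Wiremu: 08:00-10:20, 15:40-17:40.
Ben ∩ Sofia ∩ Beatriz ∩ Wiremu ∩ Imani: 08:00-10:20, 16:35-17:40.
Ben ∩ Sofia ∩ Beatriz ∩ Wiremu ∩ Imani ∩ Pita: 08:00-10:20, 16:35-17:40.
Those are the intersection windows.
The first common window of at least 50 minutes is 08:00-10:20, so the earliest start is 08:00.

08:00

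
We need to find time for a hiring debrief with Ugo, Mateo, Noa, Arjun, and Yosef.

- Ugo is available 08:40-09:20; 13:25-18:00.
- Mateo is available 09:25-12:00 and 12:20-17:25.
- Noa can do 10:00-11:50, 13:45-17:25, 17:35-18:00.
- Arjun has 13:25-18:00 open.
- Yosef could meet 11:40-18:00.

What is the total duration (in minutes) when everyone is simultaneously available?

Ugo ∩ Mateo: 13:25-17:25.
Ugo ∩ Mateo ∩ Noa: 13:45-17:25.
Ugo ∩ Mateo ∩ Noa ∩ Arjun: 13:45-17:25.
Ugo ∩ Mateo ∩ Noa ∩ Arjun ∩ Yosef: 13:45-17:25.
That's a single block of 220 minutes.

220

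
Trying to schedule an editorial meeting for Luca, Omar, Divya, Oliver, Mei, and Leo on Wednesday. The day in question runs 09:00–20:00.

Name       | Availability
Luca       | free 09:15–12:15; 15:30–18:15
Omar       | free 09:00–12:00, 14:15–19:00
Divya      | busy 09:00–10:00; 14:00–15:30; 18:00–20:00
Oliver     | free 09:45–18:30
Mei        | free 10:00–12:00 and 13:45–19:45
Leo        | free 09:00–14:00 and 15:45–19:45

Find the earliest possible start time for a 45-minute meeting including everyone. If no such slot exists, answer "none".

10:00

Luca free: 09:15-12:15, 15:30-18:15.
Omar free: 09:00-12:00, 14:15-19:00.
Divya free: 10:00-14:00, 15:30-18:00 (invert busy blocks within the working day).
Oliver free: 09:45-18:30.
Mei free: 10:00-12:00, 13:45-19:45.
Leo free: 09:00-14:00, 15:45-19:45.
Luca ∩ Omar: 09:15-12:00, 15:30-18:15.
Luca ∩ Omar ∩ Divya: 10:00-12:00, 15:30-18:00.
Luca ∩ Omar ∩ Divya ∩ Oliver: 10:00-12:00, 15:30-18:00.
Luca ∩ Omar ∩ Divya ∩ Oliver ∩ Mei: 10:00-12:00, 15:30-18:00.
Luca ∩ Omar ∩ Divya ∩ Oliver ∩ Mei ∩ Leo: 10:00-12:00, 15:45-18:00.
The first common window of at least 45 minutes is 10:00-12:00, so the earliest start is 10:00.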